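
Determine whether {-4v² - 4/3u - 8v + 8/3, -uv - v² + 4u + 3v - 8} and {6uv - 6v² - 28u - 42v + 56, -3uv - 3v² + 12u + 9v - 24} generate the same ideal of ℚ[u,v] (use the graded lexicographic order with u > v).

Since reduced Gröbner bases are canonical representatives of ideals under a given ordering, it suffices to compute and compare them.
Buchberger on the first generating set:
f_1 = -4v² - 4/3u - 8v + 8/3, LT = v².
f_2 = -uv - v² + 4u + 3v - 8, LT = uv.

S(f_1,f_2): lcm = uv². S = -v³ + ⅓u² + 6uv + 3v² - ⅔u - 8v.
  reduce S modulo (f_1, f_2):
  remainder ⅓u² + 226/9u + 13v - 464/9 ≠ 0; add g_3 = ⅓u² + 226/9u + 13v - 464/9 to the basis.

The other S-polynomials (S(f_1,g_3), S(f_2,g_3)) all reduce to 0 modulo the current basis, so we have a Gröbner basis.
Inter-reduce: drop elements whose leading term is divisible by another's, tail-reduce, and make monic.
Reduced Gröbner basis: {u² + 226/3u + 39v - 464/3, uv - 13/3u - 5v + 26/3, v² + ⅓u + 2v - ⅔}.

Buchberger on the second generating set:
h_1 = 6uv - 6v² - 28u - 42v + 56, LT = uv.
h_2 = -3uv - 3v² + 12u + 9v - 24, LT = uv.

S(h_1,h_2): lcm = uv. S = -2v² - ⅔u - 4v + 4/3.
  reduce S modulo (h_1, h_2):
  remainder -2v² - ⅔u - 4v + 4/3 ≠ 0; add k_3 = -2v² - ⅔u - 4v + 4/3 to the basis.

S(h_1,k_3): lcm = uv². S = -v³ - ⅓u² - 20/3uv - 7v² + ⅔u + 28/3v.
  reduce S modulo (h_1, h_2, k_3):
  remainder -⅓u² - 226/9u - 13v + 464/9 ≠ 0; add k_4 = -⅓u² - 226/9u - 13v + 464/9 to the basis.

The other S-polynomials (S(h_2,k_3), S(h_1,k_4), S(h_2,k_4), S(k_3,k_4)) all reduce to 0 modulo the current basis, so we have a Gröbner basis.
Inter-reduce: drop elements whose leading term is divisible by another's, tail-reduce, and make monic.
Reduced Gröbner basis: {u² + 226/3u + 39v - 464/3, uv - 13/3u - 5v + 26/3, v² + ⅓u + 2v - ⅔}.

The two bases agree; hence the ideals are identical.

Yes, the ideals are equal.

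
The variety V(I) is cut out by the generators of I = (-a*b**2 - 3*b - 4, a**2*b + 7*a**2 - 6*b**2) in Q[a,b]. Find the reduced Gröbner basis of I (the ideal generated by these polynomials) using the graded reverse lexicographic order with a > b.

f_1 = -a*b**2 - 3*b - 4, LT = a*b**2.
f_2 = a**2*b + 7*a**2 - 6*b**2, LT = a**2*b.

S(f_1,f_2): lcm = a**2*b**2. S = -7*a**2*b + 6*b**3 + 3*a*b + 4*a.
  reduce S modulo (f_1, f_2):
  remainder 6*b**3 + 49*a**2 + 3*a*b - 42*b**2 + 4*a ≠ 0; add g_3 = 6*b**3 + 49*a**2 + 3*a*b - 42*b**2 + 4*a to the basis.

S(f_1,g_3): lcm = a*b**3. S = -49/6*a**3 - 1/2*a**2*b + 7*a*b**2 - 2/3*a**2 + 3*b**2 + 4*b.
  reduce S modulo (f_1, f_2, g_3):
  remainder -49/6*a**3 + 17/6*a**2 - 17*b - 28 ≠ 0; add g_4 = -49/6*a**3 + 17/6*a**2 - 17*b - 28 to the basis.

The other S-polynomials (S(f_2,g_3), S(f_1,g_4), S(f_2,g_4), S(g_3,g_4)) all reduce to 0 modulo the current basis, so we have a Gröbner basis.

G = {a**3 - 17/49*a**2 + 102/49*b + 24/7, a**2*b + 7*a**2 - 6*b**2, a*b**2 + 3*b + 4, b**3 + 49/6*a**2 + 1/2*a*b - 7*b**2 + 2/3*a}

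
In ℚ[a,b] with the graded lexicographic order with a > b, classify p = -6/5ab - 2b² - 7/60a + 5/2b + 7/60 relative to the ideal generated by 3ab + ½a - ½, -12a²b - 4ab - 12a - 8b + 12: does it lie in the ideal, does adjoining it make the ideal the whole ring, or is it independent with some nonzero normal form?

-6/5ab - 2b² - 7/60a + 5/2b + 7/60 lies in I (it reduces to 0).

First compute the reduced Gröbner basis of I by Buchberger's algorithm.
f_1 = 3ab + ½a - ½, LT = ab.
f_2 = -12a²b - 4ab - 12a - 8b + 12, LT = a²b.

S(f_1,f_2): lcm = a²b. S = ⅙a² - ⅓ab - 7/6a - ⅔b + 1.
  reduce S modulo (f_1, f_2):
  remainder ⅙a² - 10/9a - ⅔b + 17/18 ≠ 0; add h_3 = ⅙a² - 10/9a - ⅔b + 17/18 to the basis.

S(f_1,h_3): lcm = a²b. S = ⅙a² + 20/3ab + 4b² - ⅙a - 17/3b.
  reduce S modulo (f_1, f_2, h_3):
  remainder 4b² - ⅙a - 5b + ⅙ ≠ 0; add h_4 = 4b² - ⅙a - 5b + ⅙ to the basis.

The other S-polynomials (S(f_2,h_3), S(f_1,h_4), S(f_2,h_4), S(h_3,h_4)) all reduce to 0 modulo the current basis, so we have a Gröbner basis.
Inter-reduce: drop elements whose leading term is divisible by another's, tail-reduce, and make monic.
Reduced Gröbner basis: {a² - 20/3a - 4b + 17/3, ab + ⅙a - ⅙, b² - 1/24a - 5/4b + 1/24}.
Label its elements g_1 = a² - 20/3a - 4b + 17/3, g_2 = ab + ⅙a - ⅙, g_3 = b² - 1/24a - 5/4b + 1/24.

Reduce p = -6/5ab - 2b² - 7/60a + 5/2b + 7/60 modulo G:
  leading term ab: subtract (-6/5)·g_2 from -6/5ab - 2b² - 7/60a + 5/2b + 7/60 → -2b² + 1/12a + 5/2b - 1/12
  leading term b²: subtract (-2)·g_3 from -2b² + 1/12a + 5/2b - 1/12 → 0
  normal form = 0.
Since the normal form is 0, p ∈ I.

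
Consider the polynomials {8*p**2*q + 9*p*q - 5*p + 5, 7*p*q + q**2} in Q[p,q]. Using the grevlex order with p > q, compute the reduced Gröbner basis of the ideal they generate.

The reduced Gröbner basis is the canonical form of the ideal for this ordering.

f_1 = 8*p**2*q + 9*p*q - 5*p + 5, LT = p**2*q.
f_2 = 7*p*q + q**2, LT = p*q.

S(f_1,f_2): lcm = p**2*q. S = -1/7*p*q**2 + 9/8*p*q - 5/8*p + 5/8.
  reduce S modulo (f_1, f_2):
  remainder 1/49*q**3 - 9/56*q**2 - 5/8*p + 5/8 ≠ 0; add g_3 = 1/49*q**3 - 9/56*q**2 - 5/8*p + 5/8 to the basis.

S(f_1,g_3): lcm = p**2*q**3. S = 63/8*p**2*q**2 + 9/8*p*q**3 + 245/8*p**3 - 5/8*p*q**2 - 245/8*p**2 + 5/8*q**2.
  reduce S modulo (f_1, f_2, g_3):
  remainder 245/8*p**3 - 245/8*p**2 + 85/64*q**2 + 175/64*p - 175/64 ≠ 0; add g_4 = 245/8*p**3 - 245/8*p**2 + 85/64*q**2 + 175/64*p - 175/64 to the basis.

S(f_2,g_3): lcm = p*q**3. S = 1/7*q**4 + 63/8*p*q**2 + 245/8*p**2 - 245/8*p.
  reduce S modulo (f_1, f_2, g_3, g_4):
  remainder 245/8*p**2 - 5/8*q**2 - 245/8*p - 35/8*q ≠ 0; add g_5 = 245/8*p**2 - 5/8*q**2 - 245/8*p - 35/8*q to the basis.

The other S-polynomials (S(f_1,g_4), S(f_2,g_4), S(g_3,g_4), S(f_1,g_5), S(f_2,g_5), S(g_3,g_5), S(g_4,g_5)) all reduce to 0 modulo the current basis, so we have a Gröbner basis.
Inter-reduce: drop elements whose leading term is divisible by another's, tail-reduce, and make monic.

G = {q**3 - 63/8*q**2 - 245/8*p + 245/8, p**2 - 1/49*q**2 - p - 1/7*q, p*q + 1/7*q**2}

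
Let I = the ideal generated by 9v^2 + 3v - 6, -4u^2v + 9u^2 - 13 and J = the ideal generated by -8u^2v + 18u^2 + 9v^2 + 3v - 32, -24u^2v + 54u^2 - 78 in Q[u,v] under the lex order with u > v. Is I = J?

Equality of ideals is decidable: compute both reduced Gröbner bases (unique for the ordering) and check whether they agree.
Buchberger on the first generating set:
f_1 = 9v^2 + 3v - 6, LT = v^2.
f_2 = -4u^2v + 9u^2 - 13, LT = u^2v.

S(f_1,f_2): lcm = u^2v^2. S = 31/12u^2v - 2/3u^2 - 13/4v.
  reduce S modulo (f_1, f_2):
  remainder 247/48u^2 - 13/4v - 403/48 ≠ 0; add g_3 = 247/48u^2 - 13/4v - 403/48 to the basis.

The other S-polynomials (S(f_1,g_3), S(f_2,g_3)) all reduce to 0 modulo the current basis, so we have a Gröbner basis.
Inter-reduce: drop elements whose leading term is divisible by another's, tail-reduce, and make monic.
Reduced Gröbner basis: {u^2 - 12/19v - 31/19, v^2 + 1/3v - 2/3}.

Buchberger on the second generating set:
h_1 = -8u^2v + 18u^2 + 9v^2 + 3v - 32, LT = u^2v.
h_2 = -24u^2v + 54u^2 - 78, LT = u^2v.

S(h_1,h_2): lcm = u^2v. S = -9/8v^2 - 3/8v + 3/4.
  reduce S modulo (h_1, h_2):
  remainder -9/8v^2 - 3/8v + 3/4 ≠ 0; add k_3 = -9/8v^2 - 3/8v + 3/4 to the basis.

S(h_1,k_3): lcm = u^2v^2. S = -31/12u^2v + 2/3u^2 - 9/8v^3 - 3/8v^2 + 4v.
  reduce S modulo (h_1, h_2, k_3):
  remainder -247/48u^2 + 13/4v + 403/48 ≠ 0; add k_4 = -247/48u^2 + 13/4v + 403/48 to the basis.

The other S-polynomials (S(h_2,k_3), S(h_1,k_4), S(h_2,k_4), S(k_3,k_4)) all reduce to 0 modulo the current basis, so we have a Gröbner basis.
Inter-reduce: drop elements whose leading term is divisible by another's, tail-reduce, and make monic.
Reduced Gröbner basis: {u^2 - 12/19v - 31/19, v^2 + 1/3v - 2/3}.

Same reduced basis, so the two generating sets span the same ideal.

Yes, the ideals are equal.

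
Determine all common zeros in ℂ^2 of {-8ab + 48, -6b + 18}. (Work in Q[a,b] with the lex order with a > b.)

Compute a lex Gröbner basis by Buchberger's algorithm.
f_1 = -8ab + 48, LT = ab.
f_2 = -6b + 18, LT = b.

S(f_1,f_2): lcm = ab. S = 3a - 6.
  leading term a: no divisor's leading term divides it; move 3a to the remainder.
  leading term 1: no divisor's leading term divides it; move -6 to the remainder.
  remainder 3a - 6 ≠ 0; add h_3 = 3a - 6 to the basis.

The other S-polynomials (S(f_1,h_3), S(f_2,h_3)) all reduce to 0 modulo the current basis, so we have a Gröbner basis.
Inter-reduce: drop elements whose leading term is divisible by another's, tail-reduce, and make monic.
Reduced Gröbner basis: {a - 2, b - 3}.

Elimination: the polynomial b - 3 lies in the elimination ideal for b, so b ∈ {3}. For each such b, the remaining basis elements (now univariate) give the rest of the solution.
  b = 3: the earlier basis element becomes a - 2 = 0, giving a = 2 — point (2, 3).

{(2, 3)}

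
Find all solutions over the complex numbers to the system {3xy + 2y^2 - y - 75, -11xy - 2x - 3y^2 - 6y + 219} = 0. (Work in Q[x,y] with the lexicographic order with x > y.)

{(2, 5), (-199/13 + 23*sqrt(10)/26, -20/13 - sqrt(10)/13), (-199/13 - 23*sqrt(10)/26, -20/13 + sqrt(10)/13)}

Compute a lex Gröbner basis by Buchberger's algorithm.
f_1 = 3xy + 2y^2 - y - 75, LT = xy.
f_2 = -11xy - 2x - 3y^2 - 6y + 219, LT = xy.

S(f_1,f_2): lcm = xy. S = -2/11x + 13/33y^2 - 29/33y - 56/11.
  leading term x: no divisor's leading term divides it; move -2/11x to the remainder.
  leading term y^2: no divisor's leading term divides it; move 13/33y^2 to the remainder.
  leading term y: no divisor's leading term divides it; move -29/33y to the remainder.
  leading term 1: no divisor's leading term divides it; move -56/11 to the remainder.
  remainder -2/11x + 13/33y^2 - 29/33y - 56/11 ≠ 0; add h_3 = -2/11x + 13/33y^2 - 29/33y - 56/11 to the basis.

S(f_1,h_3): lcm = xy. S = 13/6y^3 - 25/6y^2 - 85/3y - 25.
  leading term y^3: no divisor's leading term divides it; move 13/6y^3 to the remainder.
  leading term y^2: no divisor's leading term divides it; move -25/6y^2 to the remainder.
  leading term y: no divisor's leading term divides it; move -85/3y to the remainder.
  leading term 1: no divisor's leading term divides it; move -25 to the remainder.
  remainder 13/6y^3 - 25/6y^2 - 85/3y - 25 ≠ 0; add h_4 = 13/6y^3 - 25/6y^2 - 85/3y - 25 to the basis.

S(f_2,h_3): lcm = xy. S = 2/11x + 13/6y^3 - 301/66y^2 - 302/11y - 219/11.
  leading term x: subtract (-1)·h_3 from 2/11x + 13/6y^3 - 301/66y^2 - 302/11y - 219/11 → 13/6y^3 - 25/6y^2 - 85/3y - 25
  leading term y^3: subtract (1)·h_4 from 13/6y^3 - 25/6y^2 - 85/3y - 25 → 0
  remainder 0.

S(f_1,h_4): lcm = xy^3. S = 25/13xy^2 + 170/13xy + 150/13x + 2/3y^4 - 1/3y^3 - 25y^2.
  leading term xy^2: subtract (25/39y)·f_1 from 25/13xy^2 + 170/13xy + 150/13x + 2/3y^4 - 1/3y^3 - 25y^2 → 170/13xy + 150/13x + 2/3y^4 - 21/13y^3 - 950/39y^2 + 625/13y
  leading term xy: subtract (170/39)·f_1 from 170/13xy + 150/13x + 2/3y^4 - 21/13y^3 - 950/39y^2 + 625/13y → 150/13x + 2/3y^4 - 21/13y^3 - 430/13y^2 + 2045/39y + 4250/13
  leading term x: subtract (-825/13)·h_3 from 150/13x + 2/3y^4 - 21/13y^3 - 430/13y^2 + 2045/39y + 4250/13 → 2/3y^4 - 21/13y^3 - 105/13y^2 - 10/3y + 50/13
  leading term y^4: subtract (4/13y)·h_4 from 2/3y^4 - 21/13y^3 - 105/13y^2 - 10/3y + 50/13 → -1/3y^3 + 25/39y^2 + 170/39y + 50/13
  leading term y^3: subtract (-2/13)·h_4 from -1/3y^3 + 25/39y^2 + 170/39y + 50/13 → 0
  remainder 0.

S(f_2,h_4): lcm = xy^3. S = 301/143xy^2 + 170/13xy + 150/13x + 3/11y^4 + 6/11y^3 - 219/11y^2.
  leading term xy^2: subtract (301/429y)·f_1 from 301/143xy^2 + 170/13xy + 150/13x + 3/11y^4 + 6/11y^3 - 219/11y^2 → 170/13xy + 150/13x + 3/11y^4 - 368/429y^3 - 8240/429y^2 + 7525/143y
  leading term xy: subtract (170/39)·f_1 from 170/13xy + 150/13x + 3/11y^4 - 368/429y^3 - 8240/429y^2 + 7525/143y → 150/13x + 3/11y^4 - 368/429y^3 - 11980/429y^2 + 24445/429y + 4250/13
  leading term x: subtract (-825/13)·h_3 from 150/13x + 3/11y^4 - 368/429y^3 - 11980/429y^2 + 24445/429y + 4250/13 → 3/11y^4 - 368/429y^3 - 1255/429y^2 + 40/33y + 50/13
  leading term y^4: subtract (18/143y)·h_4 from 3/11y^4 - 368/429y^3 - 1255/429y^2 + 40/33y + 50/13 → -1/3y^3 + 25/39y^2 + 170/39y + 50/13
  leading term y^3: subtract (-2/13)·h_4 from -1/3y^3 + 25/39y^2 + 170/39y + 50/13 → 0
  remainder 0.

S(h_3,h_4): leading monomials are coprime, so the S-polynomial reduces to 0 (Buchberger's first criterion).
Every S-polynomial of the final basis reduces to 0, so we have a Gröbner basis.
Inter-reduce: drop elements whose leading term is divisible by another's, tail-reduce, and make monic.
Reduced Gröbner basis: {x - 13/6y^2 + 29/6y + 28, y^3 - 25/13y^2 - 170/13y - 150/13}.

From the last basis element, y^3 - 25/13y^2 - 170/13y - 150/13 = 0, so y takes values in {5, -20/13 - sqrt(10)/13, -20/13 + sqrt(10)/13}. Each choice, substituted upward through the basis, yields the corresponding point(s) of the solution set.
  y = 5: the earlier basis element becomes x - 2 = 0, giving x = 2 — point (2, 5).
  y = -20/13 - sqrt(10)/13: the earlier basis element becomes x - 23*sqrt(10)/26 + 199/13 = 0, giving x = -199/13 + 23*sqrt(10)/26 — point (-199/13 + 23*sqrt(10)/26, -20/13 - sqrt(10)/13).
  y = -20/13 + sqrt(10)/13: the earlier basis element becomes x + 23*sqrt(10)/26 + 199/13 = 0, giving x = -199/13 - 23*sqrt(10)/26 — point (-199/13 - 23*sqrt(10)/26, -20/13 + sqrt(10)/13).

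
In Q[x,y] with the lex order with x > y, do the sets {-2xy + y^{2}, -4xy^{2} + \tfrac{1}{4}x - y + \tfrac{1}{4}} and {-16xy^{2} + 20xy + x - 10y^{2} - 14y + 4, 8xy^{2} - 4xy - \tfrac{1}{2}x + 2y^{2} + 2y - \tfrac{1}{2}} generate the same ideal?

Two ideals are equal iff their reduced Gröbner bases coincide (the reduced basis is unique for a fixed ordering).
Buchberger on the first generating set:
f_1 = -2xy + y^{2}, LT = xy.
f_2 = -4xy^{2} + \tfrac{1}{4}x - y + \tfrac{1}{4}, LT = xy^{2}.

S(f_1,f_2): lcm = xy^{2}. S = \tfrac{1}{16}x - \tfrac{1}{2}y^{3} - \tfrac{1}{4}y + \tfrac{1}{16}.
  leading term x: no divisor's leading term divides it; move \tfrac{1}{16}x to the remainder.
  leading term y^{3}: no divisor's leading term divides it; move -\tfrac{1}{2}y^{3} to the remainder.
  leading term y: no divisor's leading term divides it; move -\tfrac{1}{4}y to the remainder.
  leading term 1: no divisor's leading term divides it; move \tfrac{1}{16} to the remainder.
  remainder \tfrac{1}{16}x - \tfrac{1}{2}y^{3} - \tfrac{1}{4}y + \tfrac{1}{16} ≠ 0; add g_3 = \tfrac{1}{16}x - \tfrac{1}{2}y^{3} - \tfrac{1}{4}y + \tfrac{1}{16} to the basis.

S(f_1,g_3): lcm = xy. S = 8y^{4} + \tfrac{7}{2}y^{2} - y.
  leading term y^{4}: no divisor's leading term divides it; move 8y^{4} to the remainder.
  leading term y^{2}: no divisor's leading term divides it; move \tfrac{7}{2}y^{2} to the remainder.
  leading term y: no divisor's leading term divides it; move -y to the remainder.
  remainder 8y^{4} + \tfrac{7}{2}y^{2} - y ≠ 0; add g_4 = 8y^{4} + \tfrac{7}{2}y^{2} - y to the basis.

The other S-polynomials (S(f_2,g_3), S(f_1,g_4), S(f_2,g_4), S(g_3,g_4)) all reduce to 0 modulo the current basis, so we have a Gröbner basis.
Inter-reduce: drop elements whose leading term is divisible by another's, tail-reduce, and make monic.
Reduced Gröbner basis: {x - 8y^{3} - 4y + 1, y^{4} + \tfrac{7}{16}y^{2} - \tfrac{1}{8}y}.

Buchberger on the second generating set:
h_1 = -16xy^{2} + 20xy + x - 10y^{2} - 14y + 4, LT = xy^{2}.
h_2 = 8xy^{2} - 4xy - \tfrac{1}{2}x + 2y^{2} + 2y - \tfrac{1}{2}, LT = xy^{2}.

S(h_1,h_2): lcm = xy^{2}. S = -\tfrac{3}{4}xy + \tfrac{3}{8}y^{2} + \tfrac{5}{8}y - \tfrac{3}{16}.
  leading term xy: no divisor's leading term divides it; move -\tfrac{3}{4}xy to the remainder.
  leading term y^{2}: no divisor's leading term divides it; move \tfrac{3}{8}y^{2} to the remainder.
  leading term y: no divisor's leading term divides it; move \tfrac{5}{8}y to the remainder.
  leading term 1: no divisor's leading term divides it; move -\tfrac{3}{16} to the remainder.
  remainder -\tfrac{3}{4}xy + \tfrac{3}{8}y^{2} + \tfrac{5}{8}y - \tfrac{3}{16} ≠ 0; add k_3 = -\tfrac{3}{4}xy + \tfrac{3}{8}y^{2} + \tfrac{5}{8}y - \tfrac{3}{16} to the basis.

S(h_1,k_3): lcm = xy^{2}. S = -\tfrac{5}{4}xy - \tfrac{1}{16}x + \tfrac{1}{2}y^{3} + \tfrac{35}{24}y^{2} + \tfrac{5}{8}y - \tfrac{1}{4}.
  leading term xy: subtract (\tfrac{5}{3})·k_3 from -\tfrac{5}{4}xy - \tfrac{1}{16}x + \tfrac{1}{2}y^{3} + \tfrac{35}{24}y^{2} + \tfrac{5}{8}y - \tfrac{1}{4} → -\tfrac{1}{16}x + \tfrac{1}{2}y^{3} + \tfrac{5}{6}y^{2} - \tfrac{5}{12}y + \tfrac{1}{16}
  leading term x: no divisor's leading term divides it; move -\tfrac{1}{16}x to the remainder.
  leading term y^{3}: no divisor's leading term divides it; move \tfrac{1}{2}y^{3} to the remainder.
  leading term y^{2}: no divisor's leading term divides it; move \tfrac{5}{6}y^{2} to the remainder.
  leading term y: no divisor's leading term divides it; move -\tfrac{5}{12}y to the remainder.
  leading term 1: no divisor's leading term divides it; move \tfrac{1}{16} to the remainder.
  remainder -\tfrac{1}{16}x + \tfrac{1}{2}y^{3} + \tfrac{5}{6}y^{2} - \tfrac{5}{12}y + \tfrac{1}{16} ≠ 0; add k_4 = -\tfrac{1}{16}x + \tfrac{1}{2}y^{3} + \tfrac{5}{6}y^{2} - \tfrac{5}{12}y + \tfrac{1}{16} to the basis.

S(h_1,k_4): lcm = xy^{2}. S = -\tfrac{5}{4}xy - \tfrac{1}{16}x + 8y^{5} + \tfrac{40}{3}y^{4} - \tfrac{20}{3}y^{3} + \tfrac{13}{8}y^{2} + \tfrac{7}{8}y - \tfrac{1}{4}.
  leading term xy: subtract (\tfrac{5}{3})·k_3 from -\tfrac{5}{4}xy - \tfrac{1}{16}x + 8y^{5} + \tfrac{40}{3}y^{4} - \tfrac{20}{3}y^{3} + \tfrac{13}{8}y^{2} + \tfrac{7}{8}y - \tfrac{1}{4} → -\tfrac{1}{16}x + 8y^{5} + \tfrac{40}{3}y^{4} - \tfrac{20}{3}y^{3} + y^{2} - \tfrac{1}{6}y + \tfrac{1}{16}
  leading term x: subtract (1)·k_4 from -\tfrac{1}{16}x + 8y^{5} + \tfrac{40}{3}y^{4} - \tfrac{20}{3}y^{3} + y^{2} - \tfrac{1}{6}y + \tfrac{1}{16} → 8y^{5} + \tfrac{40}{3}y^{4} - \tfrac{43}{6}y^{3} + \tfrac{1}{6}y^{2} + \tfrac{1}{4}y
  leading term y^{5}: no divisor's leading term divides it; move 8y^{5} to the remainder.
  leading term y^{4}: no divisor's leading term divides it; move \tfrac{40}{3}y^{4} to the remainder.
  leading term y^{3}: no divisor's leading term divides it; move -\tfrac{43}{6}y^{3} to the remainder.
  leading term y^{2}: no divisor's leading term divides it; move \tfrac{1}{6}y^{2} to the remainder.
  leading term y: no divisor's leading term divides it; move \tfrac{1}{4}y to the remainder.
  remainder 8y^{5} + \tfrac{40}{3}y^{4} - \tfrac{43}{6}y^{3} + \tfrac{1}{6}y^{2} + \tfrac{1}{4}y ≠ 0; add k_5 = 8y^{5} + \tfrac{40}{3}y^{4} - \tfrac{43}{6}y^{3} + \tfrac{1}{6}y^{2} + \tfrac{1}{4}y to the basis.

S(k_3,k_4): lcm = xy. S = 8y^{4} + \tfrac{40}{3}y^{3} - \tfrac{43}{6}y^{2} + \tfrac{1}{6}y + \tfrac{1}{4}.
  leading term y^{4}: no divisor's leading term divides it; move 8y^{4} to the remainder.
  leading term y^{3}: no divisor's leading term divides it; move \tfrac{40}{3}y^{3} to the remainder.
  leading term y^{2}: no divisor's leading term divides it; move -\tfrac{43}{6}y^{2} to the remainder.
  leading term y: no divisor's leading term divides it; move \tfrac{1}{6}y to the remainder.
  leading term 1: no divisor's leading term divides it; move \tfrac{1}{4} to the remainder.
  remainder 8y^{4} + \tfrac{40}{3}y^{3} - \tfrac{43}{6}y^{2} + \tfrac{1}{6}y + \tfrac{1}{4} ≠ 0; add k_6 = 8y^{4} + \tfrac{40}{3}y^{3} - \tfrac{43}{6}y^{2} + \tfrac{1}{6}y + \tfrac{1}{4} to the basis.

The other S-polynomials (S(h_2,k_3), S(h_2,k_4), S(h_1,k_5), S(h_2,k_5), S(k_3,k_5), S(k_4,k_5), S(h_1,k_6), S(h_2,k_6), S(k_3,k_6), S(k_4,k_6), S(k_5,k_6)) all reduce to 0 modulo the current basis, so we have a Gröbner basis.
Inter-reduce: drop elements whose leading term is divisible by another's, tail-reduce, and make monic.
Reduced Gröbner basis: {x - 8y^{3} - \tfrac{40}{3}y^{2} + \tfrac{20}{3}y - 1, y^{4} + \tfrac{5}{3}y^{3} - \tfrac{43}{48}y^{2} + \tfrac{1}{48}y + \tfrac{1}{32}}.

These differ, so the ideals are not equal.

No, the ideals differ.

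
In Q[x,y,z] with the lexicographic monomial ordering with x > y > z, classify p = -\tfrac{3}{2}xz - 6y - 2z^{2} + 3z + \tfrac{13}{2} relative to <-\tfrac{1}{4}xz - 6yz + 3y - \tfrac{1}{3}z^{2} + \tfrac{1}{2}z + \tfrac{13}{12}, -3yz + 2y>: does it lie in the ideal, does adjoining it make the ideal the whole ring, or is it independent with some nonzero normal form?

-\tfrac{3}{2}xz - 6y - 2z^{2} + 3z + \tfrac{13}{2} lies in I (it reduces to 0).

First compute the reduced Gröbner basis of I by Buchberger's algorithm.
f_1 = -\tfrac{1}{4}xz - 6yz + 3y - \tfrac{1}{3}z^{2} + \tfrac{1}{2}z + \tfrac{13}{12}, LT = xz.
f_2 = -3yz + 2y, LT = yz.

S(f_1,f_2): lcm = xyz. S = \tfrac{2}{3}xy + 24y^{2}z - 12y^{2} + \tfrac{4}{3}yz^{2} - 2yz - \tfrac{13}{3}y.
  leading term xy: no divisor's leading term divides it; move \tfrac{2}{3}xy to the remainder.
  leading term y^{2}z: subtract (-8y)·f_2 from 24y^{2}z - 12y^{2} + \tfrac{4}{3}yz^{2} - 2yz - \tfrac{13}{3}y → 4y^{2} + \tfrac{4}{3}yz^{2} - 2yz - \tfrac{13}{3}y
  leading term y^{2}: no divisor's leading term divides it; move 4y^{2} to the remainder.
  leading term yz^{2}: subtract (-\tfrac{4}{9}z)·f_2 from \tfrac{4}{3}yz^{2} - 2yz - \tfrac{13}{3}y → -\tfrac{10}{9}yz - \tfrac{13}{3}y
  leading term yz: subtract (\tfrac{10}{27})·f_2 from -\tfrac{10}{9}yz - \tfrac{13}{3}y → -\tfrac{137}{27}y
  leading term y: no divisor's leading term divides it; move -\tfrac{137}{27}y to the remainder.
  remainder \tfrac{2}{3}xy + 4y^{2} - \tfrac{137}{27}y ≠ 0; add h_3 = \tfrac{2}{3}xy + 4y^{2} - \tfrac{137}{27}y to the basis.

The other S-polynomials (S(f_1,h_3), S(f_2,h_3)) all reduce to 0 modulo the current basis, so we have a Gröbner basis.
Inter-reduce: drop elements whose leading term is divisible by another's, tail-reduce, and make monic.
Reduced Gröbner basis: {xy + 6y^{2} - \tfrac{137}{18}y, xz + 4y + \tfrac{4}{3}z^{2} - 2z - \tfrac{13}{3}, yz - \tfrac{2}{3}y}.
Label its elements g_1 = xy + 6y^{2} - \tfrac{137}{18}y, g_2 = xz + 4y + \tfrac{4}{3}z^{2} - 2z - \tfrac{13}{3}, g_3 = yz - \tfrac{2}{3}y.

Reduce p = -\tfrac{3}{2}xz - 6y - 2z^{2} + 3z + \tfrac{13}{2} modulo G:
  leading term xz: subtract (-\tfrac{3}{2})·g_2 from -\tfrac{3}{2}xz - 6y - 2z^{2} + 3z + \tfrac{13}{2} → 0
  normal form = 0.
Since the normal form is 0, p ∈ I.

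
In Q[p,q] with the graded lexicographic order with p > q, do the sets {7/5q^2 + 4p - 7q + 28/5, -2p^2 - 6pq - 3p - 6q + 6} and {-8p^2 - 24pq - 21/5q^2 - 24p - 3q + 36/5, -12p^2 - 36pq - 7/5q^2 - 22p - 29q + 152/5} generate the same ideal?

Equality of ideals is decidable: compute both reduced Gröbner bases (unique for the ordering) and check whether they agree.
Buchberger on the first generating set:
f_1 = 7/5q^2 + 4p - 7q + 28/5, LT = q^2.
f_2 = -2p^2 - 6pq - 3p - 6q + 6, LT = p^2.

The S-polynomials (S(f_1,f_2)) all reduce to 0 modulo the current basis, so we have a Gröbner basis.
Inter-reduce: drop elements whose leading term is divisible by another's, tail-reduce, and make monic.
Reduced Gröbner basis: {p^2 + 3pq + 3/2p + 3q - 3, q^2 + 20/7p - 5q + 4}.

Buchberger on the second generating set:
h_1 = -8p^2 - 24pq - 21/5q^2 - 24p - 3q + 36/5, LT = p^2.
h_2 = -12p^2 - 36pq - 7/5q^2 - 22p - 29q + 152/5, LT = p^2.

S(h_1,h_2): lcm = p^2. S = 49/120q^2 + 7/6p - 49/24q + 49/30.
  leading term q^2: no divisor's leading term divides it; move 49/120q^2 to the remainder.
  leading term p: no divisor's leading term divides it; move 7/6p to the remainder.
  leading term q: no divisor's leading term divides it; move -49/24q to the remainder.
  leading term 1: no divisor's leading term divides it; move 49/30 to the remainder.
  remainder 49/120q^2 + 7/6p - 49/24q + 49/30 ≠ 0; add k_3 = 49/120q^2 + 7/6p - 49/24q + 49/30 to the basis.

The other S-polynomials (S(h_1,k_3), S(h_2,k_3)) all reduce to 0 modulo the current basis, so we have a Gröbner basis.
Inter-reduce: drop elements whose leading term is divisible by another's, tail-reduce, and make monic.
Reduced Gröbner basis: {p^2 + 3pq + 3/2p + 3q - 3, q^2 + 20/7p - 5q + 4}.

The two bases agree; hence the ideals are identical.

Yes, the ideals are equal.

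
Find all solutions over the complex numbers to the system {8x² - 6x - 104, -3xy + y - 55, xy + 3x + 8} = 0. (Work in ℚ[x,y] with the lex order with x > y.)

Compute a lex Gröbner basis by Buchberger's algorithm.
f_1 = 8x² - 6x - 104, LT = x².
f_2 = -3xy + y - 55, LT = xy.
f_3 = xy + 3x + 8, LT = xy.

S(f_1,f_2): lcm = x²y. S = -5/12xy - 55/3x - 13y.
  leading term xy: subtract (5/36)·f_2 from -5/12xy - 55/3x - 13y → -55/3x - 473/36y + 275/36
  leading term x: no divisor's leading term divides it; move -55/3x to the remainder.
  leading term y: no divisor's leading term divides it; move -473/36y to the remainder.
  leading term 1: no divisor's leading term divides it; move 275/36 to the remainder.
  remainder -55/3x - 473/36y + 275/36 ≠ 0; add h_4 = -55/3x - 473/36y + 275/36 to the basis.

S(f_1,f_3): lcm = x²y. S = -3x² - ¾xy - 8x - 13y.
  leading term x²: subtract (-⅜)·f_1 from -3x² - ¾xy - 8x - 13y → -¾xy - 41/4x - 13y - 39
  leading term xy: subtract (¼)·f_2 from -¾xy - 41/4x - 13y - 39 → -41/4x - 53/4y - 101/4
  leading term x: subtract (123/220)·h_4 from -41/4x - 53/4y - 101/4 → -1417/240y - 1417/48
  leading term y: no divisor's leading term divides it; move -1417/240y to the remainder.
  leading term 1: no divisor's leading term divides it; move -1417/48 to the remainder.
  remainder -1417/240y - 1417/48 ≠ 0; add h_5 = -1417/240y - 1417/48 to the basis.

The other S-polynomials (S(f_2,f_3), S(f_1,h_4), S(f_2,h_4), S(f_3,h_4), S(f_1,h_5), S(f_2,h_5), S(f_3,h_5), S(h_4,h_5)) all reduce to 0 modulo the current basis, so we have a Gröbner basis.
Inter-reduce: drop elements whose leading term is divisible by another's, tail-reduce, and make monic.
Reduced Gröbner basis: {x - 4, y + 5}.

A lex Gröbner basis eliminates variables successively. Here y + 5 depends only on y, with roots {-5}; lifting each root through the earlier basis elements recovers the full solutions.
  y = -5: the earlier basis element becomes x - 4 = 0, giving x = 4 — point (4, -5).
Check: every point annihilates each of the original generators.

{(4, -5)}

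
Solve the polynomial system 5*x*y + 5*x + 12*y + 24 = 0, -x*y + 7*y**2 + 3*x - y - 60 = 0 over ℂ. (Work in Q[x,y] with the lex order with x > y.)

Compute a lex Gröbner basis by Buchberger's algorithm.
f_1 = 5*x*y + 5*x + 12*y + 24, LT = x*y.
f_2 = -x*y + 3*x + 7*y**2 - y - 60, LT = x*y.

S(f_1,f_2): lcm = x*y. S = 4*x + 7*y**2 + 7/5*y - 276/5.
  leading term x: no divisor's leading term divides it; move 4*x to the remainder.
  leading term y**2: no divisor's leading term divides it; move 7*y**2 to the remainder.
  leading term y: no divisor's leading term divides it; move 7/5*y to the remainder.
  leading term 1: no divisor's leading term divides it; move -276/5 to the remainder.
  remainder 4*x + 7*y**2 + 7/5*y - 276/5 ≠ 0; add h_3 = 4*x + 7*y**2 + 7/5*y - 276/5 to the basis.

S(f_1,h_3): lcm = x*y. S = x - 7/4*y**3 - 7/20*y**2 + 81/5*y + 24/5.
  leading term x: subtract (1/4)·h_3 from x - 7/4*y**3 - 7/20*y**2 + 81/5*y + 24/5 → -7/4*y**3 - 21/10*y**2 + 317/20*y + 93/5
  leading term y**3: no divisor's leading term divides it; move -7/4*y**3 to the remainder.
  leading term y**2: no divisor's leading term divides it; move -21/10*y**2 to the remainder.
  leading term y: no divisor's leading term divides it; move 317/20*y to the remainder.
  leading term 1: no divisor's leading term divides it; move 93/5 to the remainder.
  remainder -7/4*y**3 - 21/10*y**2 + 317/20*y + 93/5 ≠ 0; add h_4 = -7/4*y**3 - 21/10*y**2 + 317/20*y + 93/5 to the basis.

The other S-polynomials (S(f_2,h_3), S(f_1,h_4), S(f_2,h_4), S(h_3,h_4)) all reduce to 0 modulo the current basis, so we have a Gröbner basis.
Inter-reduce: drop elements whose leading term is divisible by another's, tail-reduce, and make monic.
Reduced Gröbner basis: {x + 7/4*y**2 + 7/20*y - 69/5, y**3 + 6/5*y**2 - 317/35*y - 372/35}.

A lex Gröbner basis eliminates variables successively. Here y**3 + 6/5*y**2 - 317/35*y - 372/35 depends only on y, with roots {3, -21/10 - sqrt(4249)/70, -21/10 + sqrt(4249)/70}; lifting each root through the earlier basis elements recovers the full solutions.
  y = 3: the earlier basis element becomes x + 3 = 0, giving x = -3 — point (-3, 3).
  y = -21/10 - sqrt(4249)/70: the earlier basis element becomes x - 53/10 + sqrt(4249)/10 = 0, giving x = 53/10 - sqrt(4249)/10 — point (53/10 - sqrt(4249)/10, -21/10 - sqrt(4249)/70).
  y = -21/10 + sqrt(4249)/70: the earlier basis element becomes x - sqrt(4249)/10 - 53/10 = 0, giving x = 53/10 + sqrt(4249)/10 — point (53/10 + sqrt(4249)/10, -21/10 + sqrt(4249)/70).
Check: every point annihilates each of the original generators.
A lex Gröbner basis triangularizes the system, enabling back-substitution.

{(-3, 3), (53/10 - sqrt(4249)/10, -21/10 - sqrt(4249)/70), (53/10 + sqrt(4249)/10, -21/10 + sqrt(4249)/70)}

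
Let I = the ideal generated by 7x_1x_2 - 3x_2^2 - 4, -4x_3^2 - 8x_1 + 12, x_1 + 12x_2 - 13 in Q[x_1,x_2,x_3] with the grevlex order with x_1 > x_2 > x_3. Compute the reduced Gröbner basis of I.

f_1 = 7x_1x_2 - 3x_2^2 - 4, LT = x_1x_2.
f_2 = -4x_3^2 - 8x_1 + 12, LT = x_3^2.
f_3 = x_1 + 12x_2 - 13, LT = x_1.

S(f_1,f_3): lcm = x_1x_2. S = -87/7x_2^2 + 13x_2 - 4/7.
  leading term x_2^2: no divisor's leading term divides it; move -87/7x_2^2 to the remainder.
  leading term x_2: no divisor's leading term divides it; move 13x_2 to the remainder.
  leading term 1: no divisor's leading term divides it; move -4/7 to the remainder.
  remainder -87/7x_2^2 + 13x_2 - 4/7 ≠ 0; add g_4 = -87/7x_2^2 + 13x_2 - 4/7 to the basis.

The other S-polynomials (S(f_1,f_2), S(f_2,f_3), S(f_1,g_4), S(f_2,g_4), S(f_3,g_4)) all reduce to 0 modulo the current basis, so we have a Gröbner basis.
Inter-reduce: drop elements whose leading term is divisible by another's, tail-reduce, and make monic.

G = {x_2^2 - 91/87x_2 + 4/87, x_3^2 - 24x_2 + 23, x_1 + 12x_2 - 13}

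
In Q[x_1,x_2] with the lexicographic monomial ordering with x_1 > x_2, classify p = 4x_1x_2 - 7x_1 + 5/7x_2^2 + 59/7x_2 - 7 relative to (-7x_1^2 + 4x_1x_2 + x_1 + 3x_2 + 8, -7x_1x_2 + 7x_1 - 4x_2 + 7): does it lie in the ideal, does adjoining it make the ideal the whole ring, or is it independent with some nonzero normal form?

4x_1x_2 - 7x_1 + 5/7x_2^2 + 59/7x_2 - 7 lies in I (it reduces to 0).

First compute the reduced Gröbner basis of I by Buchberger's algorithm.
f_1 = -7x_1^2 + 4x_1x_2 + x_1 + 3x_2 + 8, LT = x_1^2.
f_2 = -7x_1x_2 + 7x_1 - 4x_2 + 7, LT = x_1x_2.

S(f_1,f_2): lcm = x_1^2x_2. S = x_1^2 - 4/7x_1x_2^2 - 5/7x_1x_2 + x_1 - 3/7x_2^2 - 8/7x_2.
  leading term x_1^2: subtract (-1/7)·f_1 from x_1^2 - 4/7x_1x_2^2 - 5/7x_1x_2 + x_1 - 3/7x_2^2 - 8/7x_2 → -4/7x_1x_2^2 - 1/7x_1x_2 + 8/7x_1 - 3/7x_2^2 - 5/7x_2 + 8/7
  leading term x_1x_2^2: subtract (4/49x_2)·f_2 from -4/7x_1x_2^2 - 1/7x_1x_2 + 8/7x_1 - 3/7x_2^2 - 5/7x_2 + 8/7 → -5/7x_1x_2 + 8/7x_1 - 5/49x_2^2 - 9/7x_2 + 8/7
  leading term x_1x_2: subtract (5/49)·f_2 from -5/7x_1x_2 + 8/7x_1 - 5/49x_2^2 - 9/7x_2 + 8/7 → 3/7x_1 - 5/49x_2^2 - 43/49x_2 + 3/7
  leading term x_1: no divisor's leading term divides it; move 3/7x_1 to the remainder.
  leading term x_2^2: no divisor's leading term divides it; move -5/49x_2^2 to the remainder.
  leading term x_2: no divisor's leading term divides it; move -43/49x_2 to the remainder.
  leading term 1: no divisor's leading term divides it; move 3/7 to the remainder.
  remainder 3/7x_1 - 5/49x_2^2 - 43/49x_2 + 3/7 ≠ 0; add h_3 = 3/7x_1 - 5/49x_2^2 - 43/49x_2 + 3/7 to the basis.

S(f_1,h_3): lcm = x_1^2. S = 5/21x_1x_2^2 + 31/21x_1x_2 - 8/7x_1 - 3/7x_2 - 8/7.
  leading term x_1x_2^2: subtract (-5/147x_2)·f_2 from 5/21x_1x_2^2 + 31/21x_1x_2 - 8/7x_1 - 3/7x_2 - 8/7 → 12/7x_1x_2 - 8/7x_1 - 20/147x_2^2 - 4/21x_2 - 8/7
  leading term x_1x_2: subtract (-12/49)·f_2 from 12/7x_1x_2 - 8/7x_1 - 20/147x_2^2 - 4/21x_2 - 8/7 → 4/7x_1 - 20/147x_2^2 - 172/147x_2 + 4/7
  leading term x_1: subtract (4/3)·h_3 from 4/7x_1 - 20/147x_2^2 - 172/147x_2 + 4/7 → 0
  remainder 0.

S(f_2,h_3): lcm = x_1x_2. S = -x_1 + 5/21x_2^3 + 43/21x_2^2 - 3/7x_2 - 1.
  leading term x_1: subtract (-7/3)·h_3 from -x_1 + 5/21x_2^3 + 43/21x_2^2 - 3/7x_2 - 1 → 5/21x_2^3 + 38/21x_2^2 - 52/21x_2
  leading term x_2^3: no divisor's leading term divides it; move 5/21x_2^3 to the remainder.
  leading term x_2^2: no divisor's leading term divides it; move 38/21x_2^2 to the remainder.
  leading term x_2: no divisor's leading term divides it; move -52/21x_2 to the remainder.
  remainder 5/21x_2^3 + 38/21x_2^2 - 52/21x_2 ≠ 0; add h_4 = 5/21x_2^3 + 38/21x_2^2 - 52/21x_2 to the basis.

S(f_1,h_4): leading monomials are coprime, so the S-polynomial reduces to 0 (Buchberger's first criterion).
S(f_2,h_4): lcm = x_1x_2^3. S = -43/5x_1x_2^2 + 52/5x_1x_2 + 4/7x_2^3 - x_2^2.
  leading term x_1x_2^2: subtract (43/35x_2)·f_2 from -43/5x_1x_2^2 + 52/5x_1x_2 + 4/7x_2^3 - x_2^2 → 9/5x_1x_2 + 4/7x_2^3 + 137/35x_2^2 - 43/5x_2
  leading term x_1x_2: subtract (-9/35)·f_2 from 9/5x_1x_2 + 4/7x_2^3 + 137/35x_2^2 - 43/5x_2 → 9/5x_1 + 4/7x_2^3 + 137/35x_2^2 - 337/35x_2 + 9/5
  leading term x_1: subtract (21/5)·h_3 from 9/5x_1 + 4/7x_2^3 + 137/35x_2^2 - 337/35x_2 + 9/5 → 4/7x_2^3 + 152/35x_2^2 - 208/35x_2
  leading term x_2^3: subtract (12/5)·h_4 from 4/7x_2^3 + 152/35x_2^2 - 208/35x_2 → 0
  remainder 0.

S(h_3,h_4): leading monomials are coprime, so the S-polynomial reduces to 0 (Buchberger's first criterion).
Every S-polynomial of the final basis reduces to 0, so we have a Gröbner basis.
Inter-reduce: drop elements whose leading term is divisible by another's, tail-reduce, and make monic.
Reduced Gröbner basis: {x_1 - 5/21x_2^2 - 43/21x_2 + 1, x_2^3 + 38/5x_2^2 - 52/5x_2}.
Label its elements g_1 = x_1 - 5/21x_2^2 - 43/21x_2 + 1, g_2 = x_2^3 + 38/5x_2^2 - 52/5x_2.

Reduce p = 4x_1x_2 - 7x_1 + 5/7x_2^2 + 59/7x_2 - 7 modulo G:
  leading term x_1x_2: subtract (4x_2)·g_1 from 4x_1x_2 - 7x_1 + 5/7x_2^2 + 59/7x_2 - 7 → -7x_1 + 20/21x_2^3 + 187/21x_2^2 + 31/7x_2 - 7
  leading term x_1: subtract (-7)·g_1 from -7x_1 + 20/21x_2^3 + 187/21x_2^2 + 31/7x_2 - 7 → 20/21x_2^3 + 152/21x_2^2 - 208/21x_2
  leading term x_2^3: subtract (20/21)·g_2 from 20/21x_2^3 + 152/21x_2^2 - 208/21x_2 → 0
  normal form = 0.
Since the normal form is 0, p ∈ I.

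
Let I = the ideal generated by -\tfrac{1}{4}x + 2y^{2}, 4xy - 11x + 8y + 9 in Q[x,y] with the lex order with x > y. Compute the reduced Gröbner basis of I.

This is the nonlinear analogue of row-reducing a linear system.

f_1 = -\tfrac{1}{4}x + 2y^{2}, LT = x.
f_2 = 4xy - 11x + 8y + 9, LT = xy.

S(f_1,f_2): lcm = xy. S = \tfrac{11}{4}x - 8y^{3} - 2y - \tfrac{9}{4}.
  leading term x: subtract (-11)·f_1 from \tfrac{11}{4}x - 8y^{3} - 2y - \tfrac{9}{4} → -8y^{3} + 22y^{2} - 2y - \tfrac{9}{4}
  leading term y^{3}: no divisor's leading term divides it; move -8y^{3} to the remainder.
  leading term y^{2}: no divisor's leading term divides it; move 22y^{2} to the remainder.
  leading term y: no divisor's leading term divides it; move -2y to the remainder.
  leading term 1: no divisor's leading term divides it; move -\tfrac{9}{4} to the remainder.
  remainder -8y^{3} + 22y^{2} - 2y - \tfrac{9}{4} ≠ 0; add g_3 = -8y^{3} + 22y^{2} - 2y - \tfrac{9}{4} to the basis.

S(f_1,g_3): leading monomials are coprime, so the S-polynomial reduces to 0 (Buchberger's first criterion).
S(f_2,g_3): lcm = xy^{3}. S = -\tfrac{1}{4}xy - \tfrac{9}{32}x + 2y^{3} + \tfrac{9}{4}y^{2}.
  leading term xy: subtract (y)·f_1 from -\tfrac{1}{4}xy - \tfrac{9}{32}x + 2y^{3} + \tfrac{9}{4}y^{2} → -\tfrac{9}{32}x + \tfrac{9}{4}y^{2}
  leading term x: subtract (\tfrac{9}{8})·f_1 from -\tfrac{9}{32}x + \tfrac{9}{4}y^{2} → 0
  remainder 0.

Every S-polynomial of the final basis reduces to 0, so we have a Gröbner basis.
Inter-reduce: drop elements whose leading term is divisible by another's, tail-reduce, and make monic.

G = {x - 8y^{2}, y^{3} - \tfrac{11}{4}y^{2} + \tfrac{1}{4}y + \tfrac{9}{32}}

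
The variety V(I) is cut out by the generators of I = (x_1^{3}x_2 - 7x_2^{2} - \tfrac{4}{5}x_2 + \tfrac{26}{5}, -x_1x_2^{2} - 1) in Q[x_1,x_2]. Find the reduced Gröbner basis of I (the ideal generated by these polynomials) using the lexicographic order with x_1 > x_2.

G = {x_1 - 7x_2^{5} - \tfrac{4}{5}x_2^{4} + \tfrac{26}{5}x_2^{3}, x_2^{7} + \tfrac{4}{35}x_2^{6} - \tfrac{26}{35}x_2^{5} + \tfrac{1}{7}}

f_1 = x_1^{3}x_2 - 7x_2^{2} - \tfrac{4}{5}x_2 + \tfrac{26}{5}, LT = x_1^{3}x_2.
f_2 = -x_1x_2^{2} - 1, LT = x_1x_2^{2}.

S(f_1,f_2): lcm = x_1^{3}x_2^{2}. S = -x_1^{2} - 7x_2^{3} - \tfrac{4}{5}x_2^{2} + \tfrac{26}{5}x_2.
  leading term x_1^{2}: no divisor's leading term divides it; move -x_1^{2} to the remainder.
  leading term x_2^{3}: no divisor's leading term divides it; move -7x_2^{3} to the remainder.
  leading term x_2^{2}: no divisor's leading term divides it; move -\tfrac{4}{5}x_2^{2} to the remainder.
  leading term x_2: no divisor's leading term divides it; move \tfrac{26}{5}x_2 to the remainder.
  remainder -x_1^{2} - 7x_2^{3} - \tfrac{4}{5}x_2^{2} + \tfrac{26}{5}x_2 ≠ 0; add g_3 = -x_1^{2} - 7x_2^{3} - \tfrac{4}{5}x_2^{2} + \tfrac{26}{5}x_2 to the basis.

S(f_2,g_3): lcm = x_1^{2}x_2^{2}. S = x_1 - 7x_2^{5} - \tfrac{4}{5}x_2^{4} + \tfrac{26}{5}x_2^{3}.
  leading term x_1: no divisor's leading term divides it; move x_1 to the remainder.
  leading term x_2^{5}: no divisor's leading term divides it; move -7x_2^{5} to the remainder.
  leading term x_2^{4}: no divisor's leading term divides it; move -\tfrac{4}{5}x_2^{4} to the remainder.
  leading term x_2^{3}: no divisor's leading term divides it; move \tfrac{26}{5}x_2^{3} to the remainder.
  remainder x_1 - 7x_2^{5} - \tfrac{4}{5}x_2^{4} + \tfrac{26}{5}x_2^{3} ≠ 0; add g_4 = x_1 - 7x_2^{5} - \tfrac{4}{5}x_2^{4} + \tfrac{26}{5}x_2^{3} to the basis.

S(f_2,g_4): lcm = x_1x_2^{2}. S = 7x_2^{7} + \tfrac{4}{5}x_2^{6} - \tfrac{26}{5}x_2^{5} + 1.
  leading term x_2^{7}: no divisor's leading term divides it; move 7x_2^{7} to the remainder.
  leading term x_2^{6}: no divisor's leading term divides it; move \tfrac{4}{5}x_2^{6} to the remainder.
  leading term x_2^{5}: no divisor's leading term divides it; move -\tfrac{26}{5}x_2^{5} to the remainder.
  leading term 1: no divisor's leading term divides it; move 1 to the remainder.
  remainder 7x_2^{7} + \tfrac{4}{5}x_2^{6} - \tfrac{26}{5}x_2^{5} + 1 ≠ 0; add g_5 = 7x_2^{7} + \tfrac{4}{5}x_2^{6} - \tfrac{26}{5}x_2^{5} + 1 to the basis.

The other S-polynomials (S(f_1,g_3), S(f_1,g_4), S(g_3,g_4), S(f_1,g_5), S(f_2,g_5), S(g_3,g_5), S(g_4,g_5)) all reduce to 0 modulo the current basis, so we have a Gröbner basis.
Inter-reduce: drop elements whose leading term is divisible by another's, tail-reduce, and make monic.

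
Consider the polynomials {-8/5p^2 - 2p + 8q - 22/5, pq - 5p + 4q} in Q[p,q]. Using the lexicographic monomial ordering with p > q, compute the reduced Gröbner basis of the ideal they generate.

G = {p + 1/4q^2 - 31/16q + 11/16, q^3 - 51/4q^2 + 51/2q - 55/4}

f_1 = -8/5p^2 - 2p + 8q - 22/5, LT = p^2.
f_2 = pq - 5p + 4q, LT = pq.

S(f_1,f_2): lcm = p^2q. S = 5p^2 - 11/4pq - 5q^2 + 11/4q.
  leading term p^2: subtract (-25/8)·f_1 from 5p^2 - 11/4pq - 5q^2 + 11/4q → -11/4pq - 25/4p - 5q^2 + 111/4q - 55/4
  leading term pq: subtract (-11/4)·f_2 from -11/4pq - 25/4p - 5q^2 + 111/4q - 55/4 → -20p - 5q^2 + 155/4q - 55/4
  leading term p: no divisor's leading term divides it; move -20p to the remainder.
  leading term q^2: no divisor's leading term divides it; move -5q^2 to the remainder.
  leading term q: no divisor's leading term divides it; move 155/4q to the remainder.
  leading term 1: no divisor's leading term divides it; move -55/4 to the remainder.
  remainder -20p - 5q^2 + 155/4q - 55/4 ≠ 0; add g_3 = -20p - 5q^2 + 155/4q - 55/4 to the basis.

S(f_2,g_3): lcm = pq. S = -5p - 1/4q^3 + 31/16q^2 + 53/16q.
  leading term p: subtract (1/4)·g_3 from -5p - 1/4q^3 + 31/16q^2 + 53/16q → -1/4q^3 + 51/16q^2 - 51/8q + 55/16
  leading term q^3: no divisor's leading term divides it; move -1/4q^3 to the remainder.
  leading term q^2: no divisor's leading term divides it; move 51/16q^2 to the remainder.
  leading term q: no divisor's leading term divides it; move -51/8q to the remainder.
  leading term 1: no divisor's leading term divides it; move 55/16 to the remainder.
  remainder -1/4q^3 + 51/16q^2 - 51/8q + 55/16 ≠ 0; add g_4 = -1/4q^3 + 51/16q^2 - 51/8q + 55/16 to the basis.

The other S-polynomials (S(f_1,g_3), S(f_1,g_4), S(f_2,g_4), S(g_3,g_4)) all reduce to 0 modulo the current basis, so we have a Gröbner basis.
Inter-reduce: drop elements whose leading term is divisible by another's, tail-reduce, and make monic.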